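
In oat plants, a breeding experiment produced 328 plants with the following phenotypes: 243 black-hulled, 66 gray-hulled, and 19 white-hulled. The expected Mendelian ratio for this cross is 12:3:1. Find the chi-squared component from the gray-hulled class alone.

The 12:3:1 ratio has 16 parts, so with N = 328 the expected counts are:
  black-hulled: 328 × 12/16 = 246
  gray-hulled: 328 × 3/16 = 61.5
  white-hulled: 328 × 1/16 = 20.5
Contribution of gray-hulled: (66 − 61.5)² / 61.5 = 0.3293

0.329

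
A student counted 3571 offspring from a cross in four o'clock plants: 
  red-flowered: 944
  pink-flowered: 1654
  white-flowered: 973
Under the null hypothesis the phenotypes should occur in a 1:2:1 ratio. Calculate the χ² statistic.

The 1:2:1 ratio has 4 parts, so with N = 3571 the expected counts are:
  red-flowered: 3571 × 1/4 = 892.75
  pink-flowered: 3571 × 2/4 = 1785.5
  white-flowered: 3571 × 1/4 = 892.75
χ² = Σ (O − E)² / E
  red-flowered: (944 − 892.75)² / 892.75 = 2.9421
  pink-flowered: (1654 − 1785.5)² / 1785.5 = 9.6848
  white-flowered: (973 − 892.75)² / 892.75 = 7.2137
χ² = 2.9421 + 9.6848 + 7.2137 = 19.8406 ≈ 19.841

19.841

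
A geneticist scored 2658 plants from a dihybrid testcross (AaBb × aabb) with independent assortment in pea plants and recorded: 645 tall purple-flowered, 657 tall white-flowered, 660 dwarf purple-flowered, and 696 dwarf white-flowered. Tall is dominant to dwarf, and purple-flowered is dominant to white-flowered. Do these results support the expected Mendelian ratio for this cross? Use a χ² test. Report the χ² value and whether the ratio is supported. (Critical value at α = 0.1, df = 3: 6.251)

2.181; consistent

A dihybrid testcross with independent assortment gives a 1:1:1:1 ratio.
The 1:1:1:1 ratio has 4 parts, so with N = 2658 the expected counts are:
  tall purple-flowered: 2658 × 1/4 = 664.5
  tall white-flowered: 2658 × 1/4 = 664.5
  dwarf purple-flowered: 2658 × 1/4 = 664.5
  dwarf white-flowered: 2658 × 1/4 = 664.5
χ² = Σ (O − E)² / E
  tall purple-flowered: (645 − 664.5)² / 664.5 = 0.5722
  tall white-flowered: (657 − 664.5)² / 664.5 = 0.0847
  dwarf purple-flowered: (660 − 664.5)² / 664.5 = 0.0305
  dwarf white-flowered: (696 − 664.5)² / 664.5 = 1.4932
χ² = 0.5722 + 0.0847 + 0.0305 + 1.4932 = 2.1806 ≈ 2.181
Degrees of freedom = 4 − 1 = 3; critical value at α = 0.1 is 6.251.
Since 2.181 < 6.251, we fail to reject the null hypothesis — the data are consistent with the 1:1:1:1 ratio.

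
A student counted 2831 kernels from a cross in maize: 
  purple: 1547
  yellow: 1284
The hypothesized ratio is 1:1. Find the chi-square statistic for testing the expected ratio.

Under the 1:1 hypothesis (Σ ratio = 2, N = 2831):
  purple: 2831 × 1/2 = 1415.5
  yellow: 2831 × 1/2 = 1415.5
χ² = Σ (O − E)² / E
  purple: (1547 − 1415.5)² / 1415.5 = 12.2164
  yellow: (1284 − 1415.5)² / 1415.5 = 12.2164
χ² = 12.2164 + 12.2164 = 24.4328 ≈ 24.433

24.433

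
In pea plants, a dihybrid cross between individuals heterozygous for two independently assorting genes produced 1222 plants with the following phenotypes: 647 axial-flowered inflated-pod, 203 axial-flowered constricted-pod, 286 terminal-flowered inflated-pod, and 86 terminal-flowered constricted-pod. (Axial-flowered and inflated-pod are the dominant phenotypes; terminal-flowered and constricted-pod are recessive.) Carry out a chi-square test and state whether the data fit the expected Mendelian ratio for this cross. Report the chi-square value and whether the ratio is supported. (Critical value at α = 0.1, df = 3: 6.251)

20.681; not consistent

A dihybrid F₂ with independent assortment and complete dominance at both loci gives a 9:3:3:1 phenotypic ratio.
Total ratio parts = 16. Expected numbers out of 1222:
  axial-flowered inflated-pod: 1222 × 9/16 = 687.375
  axial-flowered constricted-pod: 1222 × 3/16 = 229.125
  terminal-flowered inflated-pod: 1222 × 3/16 = 229.125
  terminal-flowered constricted-pod: 1222 × 1/16 = 76.375
χ² = Σ (O − E)² / E
  axial-flowered inflated-pod: (647 − 687.375)² / 687.375 = 2.3715
  axial-flowered constricted-pod: (203 − 229.125)² / 229.125 = 2.9788
  terminal-flowered inflated-pod: (286 − 229.125)² / 229.125 = 14.1179
  terminal-flowered constricted-pod: (86 − 76.375)² / 76.375 = 1.2130
χ² = 2.3715 + 2.9788 + 14.1179 + 1.2130 = 20.6812 ≈ 20.681
Degrees of freedom = 4 − 1 = 3; critical value at α = 0.1 is 6.251.
Since 20.681 > 6.251, we reject the null hypothesis — the data do not fit the 9:3:3:1 ratio.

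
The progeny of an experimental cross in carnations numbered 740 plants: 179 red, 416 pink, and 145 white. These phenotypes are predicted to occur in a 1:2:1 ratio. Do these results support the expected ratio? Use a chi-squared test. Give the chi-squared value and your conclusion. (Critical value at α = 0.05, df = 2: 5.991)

14.562; not consistent

Expected counts for N = 740 under a 1:2:1 ratio (total parts = 4):
  red: 740 × 1/4 = 185
  pink: 740 × 2/4 = 370
  white: 740 × 1/4 = 185
χ² = Σ (O − E)² / E
  red: (179 − 185)² / 185 = 0.1946
  pink: (416 − 370)² / 370 = 5.7189
  white: (145 − 185)² / 185 = 8.6486
χ² = 0.1946 + 5.7189 + 8.6486 = 14.5621 ≈ 14.562
Degrees of freedom = 3 − 1 = 2; critical value at α = 0.05 is 5.991.
Since 14.562 > 5.991, we reject the null hypothesis — the data do not fit the 1:2:1 ratio.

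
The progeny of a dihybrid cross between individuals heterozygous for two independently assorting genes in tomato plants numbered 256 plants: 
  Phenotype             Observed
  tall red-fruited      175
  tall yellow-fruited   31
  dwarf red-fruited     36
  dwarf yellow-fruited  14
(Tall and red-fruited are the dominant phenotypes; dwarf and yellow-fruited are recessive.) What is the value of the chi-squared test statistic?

A dihybrid F₂ with independent assortment and complete dominance at both loci gives a 9:3:3:1 phenotypic ratio.
Under the 9:3:3:1 hypothesis (Σ ratio = 16, N = 256):
  tall red-fruited: 256 × 9/16 = 144
  tall yellow-fruited: 256 × 3/16 = 48
  dwarf red-fruited: 256 × 3/16 = 48
  dwarf yellow-fruited: 256 × 1/16 = 16
χ² = Σ (O − E)² / E
  tall red-fruited: (175 − 144)² / 144 = 6.6736
  tall yellow-fruited: (31 − 48)² / 48 = 6.0208
  dwarf red-fruited: (36 − 48)² / 48 = 3.0000
  dwarf yellow-fruited: (14 − 16)² / 16 = 0.2500
χ² = 6.6736 + 6.0208 + 3.0000 + 0.2500 = 15.9444 ≈ 15.944

15.944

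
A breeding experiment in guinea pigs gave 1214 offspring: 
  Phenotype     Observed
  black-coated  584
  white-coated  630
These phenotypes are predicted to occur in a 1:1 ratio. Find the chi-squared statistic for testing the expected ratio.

1.743

Total ratio parts = 2. Expected numbers out of 1214:
  black-coated: 1214 × 1/2 = 607
  white-coated: 1214 × 1/2 = 607
χ² = Σ (O − E)² / E
  black-coated: (584 − 607)² / 607 = 0.8715
  white-coated: (630 − 607)² / 607 = 0.8715
χ² = 0.8715 + 0.8715 = 1.743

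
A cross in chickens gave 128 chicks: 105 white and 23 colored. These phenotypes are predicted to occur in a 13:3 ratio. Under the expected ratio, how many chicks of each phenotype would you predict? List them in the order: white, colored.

Expected counts for N = 128 under a 13:3 ratio (total parts = 16):
  white: 128 × 13/16 = 104
  colored: 128 × 3/16 = 24

104, 24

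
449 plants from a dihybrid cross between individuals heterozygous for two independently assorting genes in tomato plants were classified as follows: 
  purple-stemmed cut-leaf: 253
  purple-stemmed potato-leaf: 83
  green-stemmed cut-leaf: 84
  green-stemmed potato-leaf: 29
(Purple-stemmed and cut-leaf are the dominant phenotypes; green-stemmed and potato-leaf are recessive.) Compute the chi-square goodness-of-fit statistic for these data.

0.049

A dihybrid F₂ with independent assortment and complete dominance at both loci gives a 9:3:3:1 phenotypic ratio.
The 9:3:3:1 ratio has 16 parts, so with N = 449 the expected counts are:
  purple-stemmed cut-leaf: 449 × 9/16 = 252.5625
  purple-stemmed potato-leaf: 449 × 3/16 = 84.1875
  green-stemmed cut-leaf: 449 × 3/16 = 84.1875
  green-stemmed potato-leaf: 449 × 1/16 = 28.0625
χ² = Σ (O − E)² / E
  purple-stemmed cut-leaf: (253 − 252.5625)² / 252.5625 = 0.0008
  purple-stemmed potato-leaf: (83 − 84.1875)² / 84.1875 = 0.0168
  green-stemmed cut-leaf: (84 − 84.1875)² / 84.1875 = 0.0004
  green-stemmed potato-leaf: (29 − 28.0625)² / 28.0625 = 0.0313
χ² = 0.0008 + 0.0168 + 0.0004 + 0.0313 = 0.0493 ≈ 0.049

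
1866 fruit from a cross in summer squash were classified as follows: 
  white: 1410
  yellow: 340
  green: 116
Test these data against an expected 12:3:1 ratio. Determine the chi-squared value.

The 12:3:1 ratio has 16 parts, so with N = 1866 the expected counts are:
  white: 1866 × 12/16 = 1399.5
  yellow: 1866 × 3/16 = 349.875
  green: 1866 × 1/16 = 116.625
χ² = Σ (O − E)² / E
  white: (1410 − 1399.5)² / 1399.5 = 0.0788
  yellow: (340 − 349.875)² / 349.875 = 0.2787
  green: (116 − 116.625)² / 116.625 = 0.0033
χ² = 0.0788 + 0.2787 + 0.0033 = 0.3608 ≈ 0.361

0.361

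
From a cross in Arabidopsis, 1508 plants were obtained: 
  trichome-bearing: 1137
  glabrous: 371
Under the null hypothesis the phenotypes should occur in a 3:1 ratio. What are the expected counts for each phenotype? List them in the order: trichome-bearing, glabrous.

Under the 3:1 hypothesis (Σ ratio = 4, N = 1508):
  trichome-bearing: 1508 × 3/4 = 1131
  glabrous: 1508 × 1/4 = 377

1131, 377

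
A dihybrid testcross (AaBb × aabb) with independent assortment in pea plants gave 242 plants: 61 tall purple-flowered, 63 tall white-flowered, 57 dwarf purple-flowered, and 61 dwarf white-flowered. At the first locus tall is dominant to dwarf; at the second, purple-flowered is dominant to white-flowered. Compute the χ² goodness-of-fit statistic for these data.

0.314

A dihybrid testcross with independent assortment gives a 1:1:1:1 ratio.
Total ratio parts = 4. Expected numbers out of 242:
  tall purple-flowered: 242 × 1/4 = 60.5
  tall white-flowered: 242 × 1/4 = 60.5
  dwarf purple-flowered: 242 × 1/4 = 60.5
  dwarf white-flowered: 242 × 1/4 = 60.5
χ² = Σ (O − E)² / E
  tall purple-flowered: (61 − 60.5)² / 60.5 = 0.0041
  tall white-flowered: (63 − 60.5)² / 60.5 = 0.1033
  dwarf purple-flowered: (57 − 60.5)² / 60.5 = 0.2025
  dwarf white-flowered: (61 − 60.5)² / 60.5 = 0.0041
χ² = 0.0041 + 0.1033 + 0.2025 + 0.0041 = 0.314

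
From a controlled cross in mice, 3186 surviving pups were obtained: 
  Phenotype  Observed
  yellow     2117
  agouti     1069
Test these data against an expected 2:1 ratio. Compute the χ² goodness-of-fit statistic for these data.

0.069

The 2:1 ratio has 3 parts, so with N = 3186 the expected counts are:
  yellow: 3186 × 2/3 = 2124
  agouti: 3186 × 1/3 = 1062
χ² = Σ (O − E)² / E
  yellow: (2117 − 2124)² / 2124 = 0.0231
  agouti: (1069 − 1062)² / 1062 = 0.0461
χ² = 0.0231 + 0.0461 = 0.0692 ≈ 0.069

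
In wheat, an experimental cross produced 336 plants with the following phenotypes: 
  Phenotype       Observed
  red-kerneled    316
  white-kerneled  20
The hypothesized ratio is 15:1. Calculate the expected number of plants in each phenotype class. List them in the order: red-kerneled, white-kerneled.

315, 21

Expected counts for N = 336 under a 15:1 ratio (total parts = 16):
  red-kerneled: 336 × 15/16 = 315
  white-kerneled: 336 × 1/16 = 21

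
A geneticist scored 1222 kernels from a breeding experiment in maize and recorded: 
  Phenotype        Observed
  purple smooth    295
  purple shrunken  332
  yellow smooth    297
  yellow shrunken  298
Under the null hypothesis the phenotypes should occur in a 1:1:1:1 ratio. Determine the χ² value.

3.080

Total ratio parts = 4. Expected numbers out of 1222:
  purple smooth: 1222 × 1/4 = 305.5
  purple shrunken: 1222 × 1/4 = 305.5
  yellow smooth: 1222 × 1/4 = 305.5
  yellow shrunken: 1222 × 1/4 = 305.5
χ² = Σ (O − E)² / E
  purple smooth: (295 − 305.5)² / 305.5 = 0.3609
  purple shrunken: (332 − 305.5)² / 305.5 = 2.2987
  yellow smooth: (297 − 305.5)² / 305.5 = 0.2365
  yellow shrunken: (298 − 305.5)² / 305.5 = 0.1841
χ² = 0.3609 + 2.2987 + 0.2365 + 0.1841 = 3.0802 ≈ 3.080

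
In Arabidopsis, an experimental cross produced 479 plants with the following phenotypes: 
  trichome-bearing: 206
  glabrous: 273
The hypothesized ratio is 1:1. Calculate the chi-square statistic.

Expected counts for N = 479 under a 1:1 ratio (total parts = 2):
  trichome-bearing: 479 × 1/2 = 239.5
  glabrous: 479 × 1/2 = 239.5
χ² = Σ (O − E)² / E
  trichome-bearing: (206 − 239.5)² / 239.5 = 4.6858
  glabrous: (273 − 239.5)² / 239.5 = 4.6858
χ² = 4.6858 + 4.6858 = 9.3716 ≈ 9.372

9.372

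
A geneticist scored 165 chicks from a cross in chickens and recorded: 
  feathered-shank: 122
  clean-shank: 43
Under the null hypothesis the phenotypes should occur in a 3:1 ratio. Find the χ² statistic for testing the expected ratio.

Total ratio parts = 4. Expected numbers out of 165:
  feathered-shank: 165 × 3/4 = 123.75
  clean-shank: 165 × 1/4 = 41.25
χ² = Σ (O − E)² / E
  feathered-shank: (122 − 123.75)² / 123.75 = 0.0247
  clean-shank: (43 − 41.25)² / 41.25 = 0.0742
χ² = 0.0247 + 0.0742 = 0.0989 ≈ 0.099

0.099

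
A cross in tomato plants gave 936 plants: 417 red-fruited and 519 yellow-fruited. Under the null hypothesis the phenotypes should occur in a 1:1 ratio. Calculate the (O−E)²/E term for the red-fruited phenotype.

Expected counts for N = 936 under a 1:1 ratio (total parts = 2):
  red-fruited: 936 × 1/2 = 468
  yellow-fruited: 936 × 1/2 = 468
Contribution of red-fruited: (417 − 468)² / 468 = 5.5577

5.558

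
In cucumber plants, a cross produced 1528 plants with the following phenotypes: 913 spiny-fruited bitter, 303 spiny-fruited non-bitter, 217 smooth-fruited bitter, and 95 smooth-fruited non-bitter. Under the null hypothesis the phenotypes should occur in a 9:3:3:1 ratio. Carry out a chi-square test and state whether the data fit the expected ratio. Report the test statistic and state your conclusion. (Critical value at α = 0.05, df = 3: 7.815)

The 9:3:3:1 ratio has 16 parts, so with N = 1528 the expected counts are:
  spiny-fruited bitter: 1528 × 9/16 = 859.5
  spiny-fruited non-bitter: 1528 × 3/16 = 286.5
  smooth-fruited bitter: 1528 × 3/16 = 286.5
  smooth-fruited non-bitter: 1528 × 1/16 = 95.5
χ² = Σ (O − E)² / E
  spiny-fruited bitter: (913 − 859.5)² / 859.5 = 3.3301
  spiny-fruited non-bitter: (303 − 286.5)² / 286.5 = 0.9503
  smooth-fruited bitter: (217 − 286.5)² / 286.5 = 16.8595
  smooth-fruited non-bitter: (95 − 95.5)² / 95.5 = 0.0026
χ² = 3.3301 + 0.9503 + 16.8595 + 0.0026 = 21.1425 ≈ 21.143
Degrees of freedom = 4 − 1 = 3; critical value at α = 0.05 is 7.815.
Since 21.143 > 7.815, we reject the null hypothesis — the data do not fit the 9:3:3:1 ratio.

21.143; not consistent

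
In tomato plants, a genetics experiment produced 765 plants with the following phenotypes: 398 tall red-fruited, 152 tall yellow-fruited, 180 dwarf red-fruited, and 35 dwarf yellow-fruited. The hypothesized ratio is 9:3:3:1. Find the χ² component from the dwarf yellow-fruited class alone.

Expected counts for N = 765 under a 9:3:3:1 ratio (total parts = 16):
  tall red-fruited: 765 × 9/16 = 430.3125
  tall yellow-fruited: 765 × 3/16 = 143.4375
  dwarf red-fruited: 765 × 3/16 = 143.4375
  dwarf yellow-fruited: 765 × 1/16 = 47.8125
Contribution of dwarf yellow-fruited: (35 − 47.8125)² / 47.8125 = 3.4334

3.433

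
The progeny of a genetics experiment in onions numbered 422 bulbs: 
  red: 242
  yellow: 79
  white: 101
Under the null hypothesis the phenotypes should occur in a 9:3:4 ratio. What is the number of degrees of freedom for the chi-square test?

2

A goodness-of-fit test with 3 phenotype classes has df = 3 − 1 = 2.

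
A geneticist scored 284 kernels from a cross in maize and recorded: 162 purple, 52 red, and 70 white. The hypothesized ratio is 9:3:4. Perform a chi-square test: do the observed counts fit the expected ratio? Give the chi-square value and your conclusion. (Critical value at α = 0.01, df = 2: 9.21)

The 9:3:4 ratio has 16 parts, so with N = 284 the expected counts are:
  purple: 284 × 9/16 = 159.75
  red: 284 × 3/16 = 53.25
  white: 284 × 4/16 = 71
χ² = Σ (O − E)² / E
  purple: (162 − 159.75)² / 159.75 = 0.0317
  red: (52 − 53.25)² / 53.25 = 0.0293
  white: (70 − 71)² / 71 = 0.0141
χ² = 0.0317 + 0.0293 + 0.0141 = 0.0751 ≈ 0.075
Degrees of freedom = 3 − 1 = 2; critical value at α = 0.01 is 9.21.
Since 0.075 < 9.21, we fail to reject the null hypothesis — the data are consistent with the 9:3:4 ratio.

0.075; consistent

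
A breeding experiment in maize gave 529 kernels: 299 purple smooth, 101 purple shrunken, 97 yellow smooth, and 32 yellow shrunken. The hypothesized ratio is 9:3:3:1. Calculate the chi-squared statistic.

Total ratio parts = 16. Expected numbers out of 529:
  purple smooth: 529 × 9/16 = 297.5625
  purple shrunken: 529 × 3/16 = 99.1875
  yellow smooth: 529 × 3/16 = 99.1875
  yellow shrunken: 529 × 1/16 = 33.0625
χ² = Σ (O − E)² / E
  purple smooth: (299 − 297.5625)² / 297.5625 = 0.0069
  purple shrunken: (101 − 99.1875)² / 99.1875 = 0.0331
  yellow smooth: (97 − 99.1875)² / 99.1875 = 0.0482
  yellow shrunken: (32 − 33.0625)² / 33.0625 = 0.0341
χ² = 0.0069 + 0.0331 + 0.0482 + 0.0341 = 0.1223 ≈ 0.122

0.122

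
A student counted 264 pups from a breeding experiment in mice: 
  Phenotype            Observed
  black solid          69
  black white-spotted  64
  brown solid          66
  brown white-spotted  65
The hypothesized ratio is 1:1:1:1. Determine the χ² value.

Expected counts for N = 264 under a 1:1:1:1 ratio (total parts = 4):
  black solid: 264 × 1/4 = 66
  black white-spotted: 264 × 1/4 = 66
  brown solid: 264 × 1/4 = 66
  brown white-spotted: 264 × 1/4 = 66
χ² = Σ (O − E)² / E
  black solid: (69 − 66)² / 66 = 0.1364
  black white-spotted: (64 − 66)² / 66 = 0.0606
  brown solid: (66 − 66)² / 66 = 0.0000
  brown white-spotted: (65 − 66)² / 66 = 0.0152
χ² = 0.1364 + 0.0606 + 0.0000 + 0.0152 = 0.2122 ≈ 0.212

0.212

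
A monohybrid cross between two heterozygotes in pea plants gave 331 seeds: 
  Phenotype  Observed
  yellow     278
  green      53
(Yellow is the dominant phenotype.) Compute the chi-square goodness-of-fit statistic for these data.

For a monohybrid cross between heterozygotes with complete dominance, the expected phenotypic ratio is 3:1.
Expected counts for N = 331 under a 3:1 ratio (total parts = 4):
  yellow: 331 × 3/4 = 248.25
  green: 331 × 1/4 = 82.75
χ² = Σ (O − E)² / E
  yellow: (278 − 248.25)² / 248.25 = 3.5652
  green: (53 − 82.75)² / 82.75 = 10.6956
χ² = 3.5652 + 10.6956 = 14.2608 ≈ 14.261

14.261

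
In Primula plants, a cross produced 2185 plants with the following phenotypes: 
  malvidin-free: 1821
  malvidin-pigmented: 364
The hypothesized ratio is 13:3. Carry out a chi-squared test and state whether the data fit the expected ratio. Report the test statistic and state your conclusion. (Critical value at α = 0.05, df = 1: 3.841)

6.271; not consistent

Under the 13:3 hypothesis (Σ ratio = 16, N = 2185):
  malvidin-free: 2185 × 13/16 = 1775.3125
  malvidin-pigmented: 2185 × 3/16 = 409.6875
χ² = Σ (O − E)² / E
  malvidin-free: (1821 − 1775.3125)² / 1775.3125 = 1.1758
  malvidin-pigmented: (364 − 409.6875)² / 409.6875 = 5.0950
χ² = 1.1758 + 5.0950 = 6.2708 ≈ 6.271
Degrees of freedom = 2 − 1 = 1; critical value at α = 0.05 is 3.841.
Since 6.271 > 3.841, we reject the null hypothesis — the data do not fit the 13:3 ratio.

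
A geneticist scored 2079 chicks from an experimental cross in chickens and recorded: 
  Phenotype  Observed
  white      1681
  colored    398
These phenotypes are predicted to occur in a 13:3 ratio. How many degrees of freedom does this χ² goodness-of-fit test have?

1

A goodness-of-fit test with 2 phenotype classes has df = 2 − 1 = 1.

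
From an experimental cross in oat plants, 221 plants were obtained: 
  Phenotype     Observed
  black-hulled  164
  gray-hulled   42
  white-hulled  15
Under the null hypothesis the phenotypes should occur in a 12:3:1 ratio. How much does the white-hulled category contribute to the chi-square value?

0.102

Under the 12:3:1 hypothesis (Σ ratio = 16, N = 221):
  black-hulled: 221 × 12/16 = 165.75
  gray-hulled: 221 × 3/16 = 41.4375
  white-hulled: 221 × 1/16 = 13.8125
Contribution of white-hulled: (15 − 13.8125)² / 13.8125 = 0.1021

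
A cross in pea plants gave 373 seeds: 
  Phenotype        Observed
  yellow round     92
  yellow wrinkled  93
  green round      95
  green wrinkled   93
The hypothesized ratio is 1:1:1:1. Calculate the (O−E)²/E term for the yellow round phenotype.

0.017

Total ratio parts = 4. Expected numbers out of 373:
  yellow round: 373 × 1/4 = 93.25
  yellow wrinkled: 373 × 1/4 = 93.25
  green round: 373 × 1/4 = 93.25
  green wrinkled: 373 × 1/4 = 93.25
Contribution of yellow round: (92 − 93.25)² / 93.25 = 0.0168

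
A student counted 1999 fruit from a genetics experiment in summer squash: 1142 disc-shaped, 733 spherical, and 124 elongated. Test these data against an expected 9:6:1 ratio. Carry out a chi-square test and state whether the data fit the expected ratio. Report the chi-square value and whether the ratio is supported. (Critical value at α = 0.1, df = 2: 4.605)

Expected counts for N = 1999 under a 9:6:1 ratio (total parts = 16):
  disc-shaped: 1999 × 9/16 = 1124.4375
  spherical: 1999 × 6/16 = 749.625
  elongated: 1999 × 1/16 = 124.9375
χ² = Σ (O − E)² / E
  disc-shaped: (1142 − 1124.4375)² / 1124.4375 = 0.2743
  spherical: (733 − 749.625)² / 749.625 = 0.3687
  elongated: (124 − 124.9375)² / 124.9375 = 0.0070
χ² = 0.2743 + 0.3687 + 0.0070 = 0.650
Degrees of freedom = 3 − 1 = 2; critical value at α = 0.1 is 4.605.
Since 0.650 < 4.605, we fail to reject the null hypothesis — the data are consistent with the 9:6:1 ratio.

0.650; consistent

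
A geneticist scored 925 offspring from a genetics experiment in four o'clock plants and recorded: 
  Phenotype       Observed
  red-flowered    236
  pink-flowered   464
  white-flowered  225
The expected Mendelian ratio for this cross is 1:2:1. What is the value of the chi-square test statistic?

Under the 1:2:1 hypothesis (Σ ratio = 4, N = 925):
  red-flowered: 925 × 1/4 = 231.25
  pink-flowered: 925 × 2/4 = 462.5
  white-flowered: 925 × 1/4 = 231.25
χ² = Σ (O − E)² / E
  red-flowered: (236 − 231.25)² / 231.25 = 0.0976
  pink-flowered: (464 − 462.5)² / 462.5 = 0.0049
  white-flowered: (225 − 231.25)² / 231.25 = 0.1689
χ² = 0.0976 + 0.0049 + 0.1689 = 0.2714 ≈ 0.271

0.271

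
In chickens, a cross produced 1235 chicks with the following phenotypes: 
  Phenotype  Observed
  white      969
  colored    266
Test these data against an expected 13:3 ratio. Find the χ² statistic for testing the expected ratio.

6.303

Expected counts for N = 1235 under a 13:3 ratio (total parts = 16):
  white: 1235 × 13/16 = 1003.4375
  colored: 1235 × 3/16 = 231.5625
χ² = Σ (O − E)² / E
  white: (969 − 1003.4375)² / 1003.4375 = 1.1819
  colored: (266 − 231.5625)² / 231.5625 = 5.1215
χ² = 1.1819 + 5.1215 = 6.3034 ≈ 6.303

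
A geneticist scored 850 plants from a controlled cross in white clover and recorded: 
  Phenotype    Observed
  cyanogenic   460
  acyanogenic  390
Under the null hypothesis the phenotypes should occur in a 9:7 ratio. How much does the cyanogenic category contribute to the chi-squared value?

0.687

The 9:7 ratio has 16 parts, so with N = 850 the expected counts are:
  cyanogenic: 850 × 9/16 = 478.125
  acyanogenic: 850 × 7/16 = 371.875
Contribution of cyanogenic: (460 − 478.125)² / 478.125 = 0.6871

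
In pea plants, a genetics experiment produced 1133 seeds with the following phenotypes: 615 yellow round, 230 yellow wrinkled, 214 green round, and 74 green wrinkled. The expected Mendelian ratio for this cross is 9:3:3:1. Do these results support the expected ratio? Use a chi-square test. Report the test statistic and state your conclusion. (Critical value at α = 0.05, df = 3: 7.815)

Expected counts for N = 1133 under a 9:3:3:1 ratio (total parts = 16):
  yellow round: 1133 × 9/16 = 637.3125
  yellow wrinkled: 1133 × 3/16 = 212.4375
  green round: 1133 × 3/16 = 212.4375
  green wrinkled: 1133 × 1/16 = 70.8125
χ² = Σ (O − E)² / E
  yellow round: (615 − 637.3125)² / 637.3125 = 0.7812
  yellow wrinkled: (230 − 212.4375)² / 212.4375 = 1.4519
  green round: (214 − 212.4375)² / 212.4375 = 0.0115
  green wrinkled: (74 − 70.8125)² / 70.8125 = 0.1435
χ² = 0.7812 + 1.4519 + 0.0115 + 0.1435 = 2.3881 ≈ 2.388
Degrees of freedom = 4 − 1 = 3; critical value at α = 0.05 is 7.815.
Since 2.388 < 7.815, we fail to reject the null hypothesis — the data are consistent with the 9:3:3:1 ratio.

2.388; consistent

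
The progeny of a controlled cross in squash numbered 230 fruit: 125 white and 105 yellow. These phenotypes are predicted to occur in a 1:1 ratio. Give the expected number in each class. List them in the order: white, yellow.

The 1:1 ratio has 2 parts, so with N = 230 the expected counts are:
  white: 230 × 1/2 = 115
  yellow: 230 × 1/2 = 115

115, 115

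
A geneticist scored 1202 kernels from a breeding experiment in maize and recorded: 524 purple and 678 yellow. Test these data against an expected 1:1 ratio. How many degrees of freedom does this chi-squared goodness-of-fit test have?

1

A goodness-of-fit test with 2 phenotype classes has df = 2 − 1 = 1.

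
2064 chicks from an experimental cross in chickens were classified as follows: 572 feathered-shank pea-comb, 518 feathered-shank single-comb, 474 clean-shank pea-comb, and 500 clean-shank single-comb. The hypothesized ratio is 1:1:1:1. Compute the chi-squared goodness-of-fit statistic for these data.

10.000

Under the 1:1:1:1 hypothesis (Σ ratio = 4, N = 2064):
  feathered-shank pea-comb: 2064 × 1/4 = 516
  feathered-shank single-comb: 2064 × 1/4 = 516
  clean-shank pea-comb: 2064 × 1/4 = 516
  clean-shank single-comb: 2064 × 1/4 = 516
χ² = Σ (O − E)² / E
  feathered-shank pea-comb: (572 − 516)² / 516 = 6.0775
  feathered-shank single-comb: (518 − 516)² / 516 = 0.0078
  clean-shank pea-comb: (474 − 516)² / 516 = 3.4186
  clean-shank single-comb: (500 − 516)² / 516 = 0.4961
χ² = 6.0775 + 0.0078 + 3.4186 + 0.4961 = 10.000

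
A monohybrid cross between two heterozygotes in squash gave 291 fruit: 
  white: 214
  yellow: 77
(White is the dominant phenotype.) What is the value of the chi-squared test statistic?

0.331

For a monohybrid cross between heterozygotes with complete dominance, the expected phenotypic ratio is 3:1.
Expected counts for N = 291 under a 3:1 ratio (total parts = 4):
  white: 291 × 3/4 = 218.25
  yellow: 291 × 1/4 = 72.75
χ² = Σ (O − E)² / E
  white: (214 − 218.25)² / 218.25 = 0.0828
  yellow: (77 − 72.75)² / 72.75 = 0.2483
χ² = 0.0828 + 0.2483 = 0.3311 ≈ 0.331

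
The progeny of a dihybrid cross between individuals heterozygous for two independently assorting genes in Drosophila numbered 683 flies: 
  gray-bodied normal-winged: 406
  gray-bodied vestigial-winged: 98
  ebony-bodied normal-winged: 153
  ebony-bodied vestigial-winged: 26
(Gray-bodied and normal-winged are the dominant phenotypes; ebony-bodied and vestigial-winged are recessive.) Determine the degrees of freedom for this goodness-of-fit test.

A dihybrid F₂ with independent assortment and complete dominance at both loci gives a 9:3:3:1 phenotypic ratio.
A goodness-of-fit test with 4 phenotype classes has df = 4 − 1 = 3.

3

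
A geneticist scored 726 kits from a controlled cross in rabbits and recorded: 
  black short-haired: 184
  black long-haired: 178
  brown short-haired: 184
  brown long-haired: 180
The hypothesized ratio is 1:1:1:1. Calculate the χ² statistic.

0.149

The 1:1:1:1 ratio has 4 parts, so with N = 726 the expected counts are:
  black short-haired: 726 × 1/4 = 181.5
  black long-haired: 726 × 1/4 = 181.5
  brown short-haired: 726 × 1/4 = 181.5
  brown long-haired: 726 × 1/4 = 181.5
χ² = Σ (O − E)² / E
  black short-haired: (184 − 181.5)² / 181.5 = 0.0344
  black long-haired: (178 − 181.5)² / 181.5 = 0.0675
  brown short-haired: (184 − 181.5)² / 181.5 = 0.0344
  brown long-haired: (180 − 181.5)² / 181.5 = 0.0124
χ² = 0.0344 + 0.0675 + 0.0344 + 0.0124 = 0.1487 ≈ 0.149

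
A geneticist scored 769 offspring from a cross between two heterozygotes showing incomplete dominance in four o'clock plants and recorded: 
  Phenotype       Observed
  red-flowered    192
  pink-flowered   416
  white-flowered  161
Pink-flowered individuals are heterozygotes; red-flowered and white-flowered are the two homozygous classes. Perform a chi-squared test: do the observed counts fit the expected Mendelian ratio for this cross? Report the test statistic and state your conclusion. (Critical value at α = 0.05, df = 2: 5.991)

7.661; not consistent

With incomplete dominance, a heterozygote × heterozygote cross gives a 1:2:1 phenotypic ratio.
Expected counts for N = 769 under a 1:2:1 ratio (total parts = 4):
  red-flowered: 769 × 1/4 = 192.25
  pink-flowered: 769 × 2/4 = 384.5
  white-flowered: 769 × 1/4 = 192.25
χ² = Σ (O − E)² / E
  red-flowered: (192 − 192.25)² / 192.25 = 0.0003
  pink-flowered: (416 − 384.5)² / 384.5 = 2.5806
  white-flowered: (161 − 192.25)² / 192.25 = 5.0796
χ² = 0.0003 + 2.5806 + 5.0796 = 7.6605 ≈ 7.661
Degrees of freedom = 3 − 1 = 2; critical value at α = 0.05 is 5.991.
Since 7.661 > 5.991, we reject the null hypothesis — the data do not fit the 1:2:1 ratio.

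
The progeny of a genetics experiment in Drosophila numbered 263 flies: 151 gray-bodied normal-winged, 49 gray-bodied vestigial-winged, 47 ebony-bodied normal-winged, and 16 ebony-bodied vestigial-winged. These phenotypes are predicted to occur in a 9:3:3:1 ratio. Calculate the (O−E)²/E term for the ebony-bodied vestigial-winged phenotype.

0.012

Under the 9:3:3:1 hypothesis (Σ ratio = 16, N = 263):
  gray-bodied normal-winged: 263 × 9/16 = 147.9375
  gray-bodied vestigial-winged: 263 × 3/16 = 49.3125
  ebony-bodied normal-winged: 263 × 3/16 = 49.3125
  ebony-bodied vestigial-winged: 263 × 1/16 = 16.4375
Contribution of ebony-bodied vestigial-winged: (16 − 16.4375)² / 16.4375 = 0.0116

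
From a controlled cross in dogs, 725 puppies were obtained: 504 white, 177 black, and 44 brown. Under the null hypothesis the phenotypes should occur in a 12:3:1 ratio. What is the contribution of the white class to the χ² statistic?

2.906

Total ratio parts = 16. Expected numbers out of 725:
  white: 725 × 12/16 = 543.75
  black: 725 × 3/16 = 135.9375
  brown: 725 × 1/16 = 45.3125
Contribution of white: (504 − 543.75)² / 543.75 = 2.9059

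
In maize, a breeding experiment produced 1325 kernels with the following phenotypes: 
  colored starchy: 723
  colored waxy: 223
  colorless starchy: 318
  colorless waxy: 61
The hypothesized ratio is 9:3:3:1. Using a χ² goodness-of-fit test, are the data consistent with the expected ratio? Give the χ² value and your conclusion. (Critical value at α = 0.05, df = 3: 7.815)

28.495; not consistent

Expected counts for N = 1325 under a 9:3:3:1 ratio (total parts = 16):
  colored starchy: 1325 × 9/16 = 745.3125
  colored waxy: 1325 × 3/16 = 248.4375
  colorless starchy: 1325 × 3/16 = 248.4375
  colorless waxy: 1325 × 1/16 = 82.8125
χ² = Σ (O − E)² / E
  colored starchy: (723 − 745.3125)² / 745.3125 = 0.6680
  colored waxy: (223 − 248.4375)² / 248.4375 = 2.6045
  colorless starchy: (318 − 248.4375)² / 248.4375 = 19.4775
  colorless waxy: (61 − 82.8125)² / 82.8125 = 5.7453
χ² = 0.6680 + 2.6045 + 19.4775 + 5.7453 = 28.4953 ≈ 28.495
Degrees of freedom = 4 − 1 = 3; critical value at α = 0.05 is 7.815.
Since 28.495 > 7.815, we reject the null hypothesis — the data do not fit the 9:3:3:1 ratio.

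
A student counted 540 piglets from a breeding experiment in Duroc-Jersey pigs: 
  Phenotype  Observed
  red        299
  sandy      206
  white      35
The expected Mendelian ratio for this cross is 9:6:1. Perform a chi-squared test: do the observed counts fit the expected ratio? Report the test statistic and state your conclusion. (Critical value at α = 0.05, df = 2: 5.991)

Under the 9:6:1 hypothesis (Σ ratio = 16, N = 540):
  red: 540 × 9/16 = 303.75
  sandy: 540 × 6/16 = 202.5
  white: 540 × 1/16 = 33.75
χ² = Σ (O − E)² / E
  red: (299 − 303.75)² / 303.75 = 0.0743
  sandy: (206 − 202.5)² / 202.5 = 0.0605
  white: (35 − 33.75)² / 33.75 = 0.0463
χ² = 0.0743 + 0.0605 + 0.0463 = 0.1811 ≈ 0.181
Degrees of freedom = 3 − 1 = 2; critical value at α = 0.05 is 5.991.
Since 0.181 < 5.991, we fail to reject the null hypothesis — the data are consistent with the 9:6:1 ratio.

0.181; consistent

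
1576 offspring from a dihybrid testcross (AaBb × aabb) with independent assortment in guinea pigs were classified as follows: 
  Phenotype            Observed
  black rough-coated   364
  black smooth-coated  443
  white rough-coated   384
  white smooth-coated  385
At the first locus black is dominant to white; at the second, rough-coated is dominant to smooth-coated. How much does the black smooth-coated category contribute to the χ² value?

6.094

A dihybrid testcross with independent assortment gives a 1:1:1:1 ratio.
Expected counts for N = 1576 under a 1:1:1:1 ratio (total parts = 4):
  black rough-coated: 1576 × 1/4 = 394
  black smooth-coated: 1576 × 1/4 = 394
  white rough-coated: 1576 × 1/4 = 394
  white smooth-coated: 1576 × 1/4 = 394
Contribution of black smooth-coated: (443 − 394)² / 394 = 6.0939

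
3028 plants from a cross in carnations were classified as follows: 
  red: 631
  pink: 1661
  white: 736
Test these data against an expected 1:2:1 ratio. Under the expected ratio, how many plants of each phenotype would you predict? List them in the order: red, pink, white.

757, 1514, 757

Under the 1:2:1 hypothesis (Σ ratio = 4, N = 3028):
  red: 3028 × 1/4 = 757
  pink: 3028 × 2/4 = 1514
  white: 3028 × 1/4 = 757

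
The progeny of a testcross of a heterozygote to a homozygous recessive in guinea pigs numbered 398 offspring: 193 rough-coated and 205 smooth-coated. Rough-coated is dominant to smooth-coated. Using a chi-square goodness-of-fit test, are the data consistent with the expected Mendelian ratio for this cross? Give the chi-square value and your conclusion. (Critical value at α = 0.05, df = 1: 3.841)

A testcross of a heterozygote (Aa × aa) gives a 1:1 phenotypic ratio.
Total ratio parts = 2. Expected numbers out of 398:
  rough-coated: 398 × 1/2 = 199
  smooth-coated: 398 × 1/2 = 199
χ² = Σ (O − E)² / E
  rough-coated: (193 − 199)² / 199 = 0.1809
  smooth-coated: (205 − 199)² / 199 = 0.1809
χ² = 0.1809 + 0.1809 = 0.3618 ≈ 0.362
Degrees of freedom = 2 − 1 = 1; critical value at α = 0.05 is 3.841.
Since 0.362 < 3.841, we fail to reject the null hypothesis — the data are consistent with the 1:1 ratio.

0.362; consistent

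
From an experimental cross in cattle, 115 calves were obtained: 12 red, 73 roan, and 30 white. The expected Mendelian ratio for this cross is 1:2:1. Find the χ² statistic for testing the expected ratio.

Expected counts for N = 115 under a 1:2:1 ratio (total parts = 4):
  red: 115 × 1/4 = 28.75
  roan: 115 × 2/4 = 57.5
  white: 115 × 1/4 = 28.75
χ² = Σ (O − E)² / E
  red: (12 − 28.75)² / 28.75 = 9.7587
  roan: (73 − 57.5)² / 57.5 = 4.1783
  white: (30 − 28.75)² / 28.75 = 0.0543
χ² = 9.7587 + 4.1783 + 0.0543 = 13.9913 ≈ 13.991

13.991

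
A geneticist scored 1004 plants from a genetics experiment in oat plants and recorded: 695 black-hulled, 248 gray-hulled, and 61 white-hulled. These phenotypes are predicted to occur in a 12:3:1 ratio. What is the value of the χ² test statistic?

23.481

Under the 12:3:1 hypothesis (Σ ratio = 16, N = 1004):
  black-hulled: 1004 × 12/16 = 753
  gray-hulled: 1004 × 3/16 = 188.25
  white-hulled: 1004 × 1/16 = 62.75
χ² = Σ (O − E)² / E
  black-hulled: (695 − 753)² / 753 = 4.4675
  gray-hulled: (248 − 188.25)² / 188.25 = 18.9645
  white-hulled: (61 − 62.75)² / 62.75 = 0.0488
χ² = 4.4675 + 18.9645 + 0.0488 = 23.4808 ≈ 23.481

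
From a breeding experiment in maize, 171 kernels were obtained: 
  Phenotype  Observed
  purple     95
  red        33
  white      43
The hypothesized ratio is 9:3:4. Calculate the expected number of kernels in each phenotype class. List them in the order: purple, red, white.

96.1875, 32.0625, 42.75

Total ratio parts = 16. Expected numbers out of 171:
  purple: 171 × 9/16 = 96.1875
  red: 171 × 3/16 = 32.0625
  white: 171 × 4/16 = 42.75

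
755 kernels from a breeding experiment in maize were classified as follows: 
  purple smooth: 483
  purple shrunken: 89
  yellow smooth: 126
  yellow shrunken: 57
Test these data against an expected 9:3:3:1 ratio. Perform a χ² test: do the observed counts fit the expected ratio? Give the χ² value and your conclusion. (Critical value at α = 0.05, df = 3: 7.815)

31.275; not consistent

Total ratio parts = 16. Expected numbers out of 755:
  purple smooth: 755 × 9/16 = 424.6875
  purple shrunken: 755 × 3/16 = 141.5625
  yellow smooth: 755 × 3/16 = 141.5625
  yellow shrunken: 755 × 1/16 = 47.1875
χ² = Σ (O − E)² / E
  purple smooth: (483 − 424.6875)² / 424.6875 = 8.0067
  purple shrunken: (89 − 141.5625)² / 141.5625 = 19.5166
  yellow smooth: (126 − 141.5625)² / 141.5625 = 1.7108
  yellow shrunken: (57 − 47.1875)² / 47.1875 = 2.0405
χ² = 8.0067 + 19.5166 + 1.7108 + 2.0405 = 31.2746 ≈ 31.275
Degrees of freedom = 4 − 1 = 3; critical value at α = 0.05 is 7.815.
Since 31.275 > 7.815, we reject the null hypothesis — the data do not fit the 9:3:3:1 ratio.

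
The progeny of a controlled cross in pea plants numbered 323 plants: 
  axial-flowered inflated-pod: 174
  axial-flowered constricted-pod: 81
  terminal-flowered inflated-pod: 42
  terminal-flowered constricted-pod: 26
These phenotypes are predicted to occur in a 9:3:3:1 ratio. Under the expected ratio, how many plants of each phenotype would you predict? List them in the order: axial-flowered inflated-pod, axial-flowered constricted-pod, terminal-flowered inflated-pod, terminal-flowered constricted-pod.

181.6875, 60.5625, 60.5625, 20.1875

The 9:3:3:1 ratio has 16 parts, so with N = 323 the expected counts are:
  axial-flowered inflated-pod: 323 × 9/16 = 181.6875
  axial-flowered constricted-pod: 323 × 3/16 = 60.5625
  terminal-flowered inflated-pod: 323 × 3/16 = 60.5625
  terminal-flowered constricted-pod: 323 × 1/16 = 20.1875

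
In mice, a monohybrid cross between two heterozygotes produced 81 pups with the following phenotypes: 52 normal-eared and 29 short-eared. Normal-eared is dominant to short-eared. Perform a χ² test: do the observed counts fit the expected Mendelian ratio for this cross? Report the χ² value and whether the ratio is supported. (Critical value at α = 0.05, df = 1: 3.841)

5.041; not consistent

For a monohybrid cross between heterozygotes with complete dominance, the expected phenotypic ratio is 3:1.
Total ratio parts = 4. Expected numbers out of 81:
  normal-eared: 81 × 3/4 = 60.75
  short-eared: 81 × 1/4 = 20.25
χ² = Σ (O − E)² / E
  normal-eared: (52 − 60.75)² / 60.75 = 1.2603
  short-eared: (29 − 20.25)² / 20.25 = 3.7809
χ² = 1.2603 + 3.7809 = 5.0412 ≈ 5.041
Degrees of freedom = 2 − 1 = 1; critical value at α = 0.05 is 3.841.
Since 5.041 > 3.841, we reject the null hypothesis — the data do not fit the 3:1 ratio.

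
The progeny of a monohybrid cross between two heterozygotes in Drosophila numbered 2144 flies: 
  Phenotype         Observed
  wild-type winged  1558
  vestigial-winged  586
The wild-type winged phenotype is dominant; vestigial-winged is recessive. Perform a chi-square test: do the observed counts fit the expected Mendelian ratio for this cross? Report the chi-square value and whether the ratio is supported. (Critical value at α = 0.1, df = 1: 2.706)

6.219; not consistent

For a monohybrid cross between heterozygotes with complete dominance, the expected phenotypic ratio is 3:1.
Under the 3:1 hypothesis (Σ ratio = 4, N = 2144):
  wild-type winged: 2144 × 3/4 = 1608
  vestigial-winged: 2144 × 1/4 = 536
χ² = Σ (O − E)² / E
  wild-type winged: (1558 − 1608)² / 1608 = 1.5547
  vestigial-winged: (586 − 536)² / 536 = 4.6642
χ² = 1.5547 + 4.6642 = 6.2189 ≈ 6.219
Degrees of freedom = 2 − 1 = 1; critical value at α = 0.1 is 2.706.
Since 6.219 > 2.706, we reject the null hypothesis — the data do not fit the 3:1 ratio.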